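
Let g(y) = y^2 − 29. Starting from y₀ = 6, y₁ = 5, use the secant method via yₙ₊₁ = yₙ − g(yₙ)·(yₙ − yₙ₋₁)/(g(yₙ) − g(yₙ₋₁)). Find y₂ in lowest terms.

59/11

g(6) = 7, g(5) = −4. y₂ = 5 − (−4)·(5 − 6)/((−4) − 7) = 59/11.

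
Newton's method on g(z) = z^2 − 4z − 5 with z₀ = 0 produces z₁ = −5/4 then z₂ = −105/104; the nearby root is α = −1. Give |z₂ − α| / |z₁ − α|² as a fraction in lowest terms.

z₁ − α = −5/4 − (−1) = −5/4 + 1 = −1/4, so |z₁ − α| = 1/4.
z₂ − α = −105/104 − (−1) = −105/104 + 1 = −1/104, so |z₂ − α| = 1/104.
|z₁ − α|² = 1/16.
Ratio = (1/104) / (1/16) = 2/13.

2/13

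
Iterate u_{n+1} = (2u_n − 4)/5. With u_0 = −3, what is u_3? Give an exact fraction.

u_1 = (2·(−3) − 4)/5 = −2.
u_2 = (2·(−2) − 4)/5 = −8/5.
u_3 = (2·(−8/5) − 4)/5 = −36/25.

−36/25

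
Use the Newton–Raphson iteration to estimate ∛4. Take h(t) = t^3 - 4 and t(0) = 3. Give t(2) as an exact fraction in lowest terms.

h'(t) = 3t^2.
h(3) = 23, h'(3) = 27, so t(1) = 3 - 23/27 = 58/27.
h(58/27) = 116380/19683, h'(58/27) = 3364/243, so t(2) = (58/27) - (116380/19683)/(3364/243) = 117239/68121.

117239/68121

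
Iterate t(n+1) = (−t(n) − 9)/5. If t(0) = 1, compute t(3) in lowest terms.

t(1) = (−1 − 9)/5 = −2.
t(2) = (−(−2) − 9)/5 = −7/5.
t(3) = (−(−7/5) − 9)/5 = −38/25.

−38/25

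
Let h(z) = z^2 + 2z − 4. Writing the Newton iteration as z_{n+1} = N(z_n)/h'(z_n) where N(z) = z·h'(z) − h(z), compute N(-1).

h'(z) = 2z + 2.
N(z) = z·h'(z) − h(z) = z·(2z + 2) − (z^2 + 2z − 4) = z^2 + 4.
N(-1) = 5.

5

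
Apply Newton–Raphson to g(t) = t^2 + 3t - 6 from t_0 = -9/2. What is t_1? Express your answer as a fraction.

-35/8

g'(t) = 2t + 3.
g(-9/2) = 3/4, g'(-9/2) = -6, so t_1 = (-9/2) - (3/4)/(-6) = -35/8.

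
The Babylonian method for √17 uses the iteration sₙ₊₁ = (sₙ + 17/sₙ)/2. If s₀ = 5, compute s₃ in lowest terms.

187457/45465

s₁ = (5 + 17/5)/2 = 21/5.
s₂ = (21/5 + 17/(21/5))/2 = 433/105.
s₃ = (433/105 + 17/(433/105))/2 = 187457/45465.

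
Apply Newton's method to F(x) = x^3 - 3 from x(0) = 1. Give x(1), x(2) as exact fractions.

F'(x) = 3x^2.
F(1) = -2, F'(1) = 3, so x(1) = 1 - (-2)/3 = 5/3.
F(5/3) = 44/27, F'(5/3) = 25/3, so x(2) = (5/3) - (44/27)/(25/3) = 331/225.

x(1) = 5/3, x(2) = 331/225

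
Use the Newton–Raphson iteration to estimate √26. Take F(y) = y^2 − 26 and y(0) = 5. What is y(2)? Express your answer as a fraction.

F'(y) = 2y.
F(5) = −1, F'(5) = 10, so y(1) = 5 − (−1)/10 = 51/10.
F(51/10) = 1/100, F'(51/10) = 51/5, so y(2) = (51/10) − (1/100)/(51/5) = 5201/1020.

5201/1020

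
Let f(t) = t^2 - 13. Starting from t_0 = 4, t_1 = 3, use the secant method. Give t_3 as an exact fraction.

f(4) = 3, f(3) = -4. t_2 = 3 - (-4)·(3 - 4)/((-4) - 3) = 25/7.
f(3) = -4, f(25/7) = -12/49. t_3 = (25/7) - (-12/49)·((25/7) - 3)/((-12/49) - (-4)) = 83/23.

83/23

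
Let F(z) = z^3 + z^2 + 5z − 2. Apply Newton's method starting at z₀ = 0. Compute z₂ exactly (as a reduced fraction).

F'(z) = 3z^2 + 2z + 5.
F(0) = −2, F'(0) = 5, so z₁ = 0 − (−2)/5 = 2/5.
F(2/5) = 28/125, F'(2/5) = 157/25, so z₂ = (2/5) − (28/125)/(157/25) = 286/785.

286/785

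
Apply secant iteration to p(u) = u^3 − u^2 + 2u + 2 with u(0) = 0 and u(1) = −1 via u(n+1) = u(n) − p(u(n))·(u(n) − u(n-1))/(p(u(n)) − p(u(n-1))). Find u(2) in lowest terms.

p(0) = 2, p(−1) = −2. u(2) = (−1) − (−2)·((−1) − 0)/((−2) − 2) = −1/2.

−1/2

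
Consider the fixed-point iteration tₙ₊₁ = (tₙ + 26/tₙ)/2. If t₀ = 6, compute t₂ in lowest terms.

t₁ = (6 + 26/6)/2 = 31/6.
t₂ = (31/6 + 26/(31/6))/2 = 1897/372.

1897/372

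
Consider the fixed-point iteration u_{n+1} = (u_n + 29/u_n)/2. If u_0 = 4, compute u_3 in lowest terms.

u_1 = (4 + 29/4)/2 = 45/8.
u_2 = (45/8 + 29/(45/8))/2 = 3881/720.
u_3 = (3881/720 + 29/(3881/720))/2 = 30095761/5588640.

30095761/5588640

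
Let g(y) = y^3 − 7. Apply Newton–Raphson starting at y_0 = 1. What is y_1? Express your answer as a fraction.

g'(y) = 3y^2.
g(1) = −6, g'(1) = 3, so y_1 = 1 − (−6)/3 = 3.

3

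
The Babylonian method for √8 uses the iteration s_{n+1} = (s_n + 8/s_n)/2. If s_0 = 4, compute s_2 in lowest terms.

s_1 = (4 + 8/4)/2 = 3.
s_2 = (3 + 8/3)/2 = 17/6.

17/6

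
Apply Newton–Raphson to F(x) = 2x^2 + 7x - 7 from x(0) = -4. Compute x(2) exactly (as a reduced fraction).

F'(x) = 4x + 7.
F(-4) = -3, F'(-4) = -9, so x(1) = (-4) - (-3)/(-9) = -13/3.
F(-13/3) = 2/9, F'(-13/3) = -31/3, so x(2) = (-13/3) - (2/9)/(-31/3) = -401/93.

-401/93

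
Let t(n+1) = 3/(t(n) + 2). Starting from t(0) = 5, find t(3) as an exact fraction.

51/55

t(1) = 3/(5 + 2) = 3/7.
t(2) = 3/(3/7 + 2) = 21/17.
t(3) = 3/(21/17 + 2) = 51/55.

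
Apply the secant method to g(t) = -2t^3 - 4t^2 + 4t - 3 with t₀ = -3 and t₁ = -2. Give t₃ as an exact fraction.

-3336/1129

g(-3) = 3, g(-2) = -11. t₂ = (-2) - (-11)·((-2) - (-3))/((-11) - 3) = -39/14.
g(-2) = -11, g(-39/14) = -2673/1372. t₃ = (-39/14) - (-2673/1372)·((-39/14) - (-2))/((-2673/1372) - (-11)) = -3336/1129.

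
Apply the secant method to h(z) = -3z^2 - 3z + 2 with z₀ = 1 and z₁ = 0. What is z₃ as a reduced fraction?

h(1) = -4, h(0) = 2. z₂ = 0 - 2·(0 - 1)/(2 - (-4)) = 1/3.
h(0) = 2, h(1/3) = 2/3. z₃ = (1/3) - (2/3)·((1/3) - 0)/((2/3) - 2) = 1/2.

1/2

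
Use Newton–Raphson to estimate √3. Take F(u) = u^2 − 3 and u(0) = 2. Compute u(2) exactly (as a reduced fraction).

F'(u) = 2u.
F(2) = 1, F'(2) = 4, so u(1) = 2 − 1/4 = 7/4.
F(7/4) = 1/16, F'(7/4) = 7/2, so u(2) = (7/4) − (1/16)/(7/2) = 97/56.

97/56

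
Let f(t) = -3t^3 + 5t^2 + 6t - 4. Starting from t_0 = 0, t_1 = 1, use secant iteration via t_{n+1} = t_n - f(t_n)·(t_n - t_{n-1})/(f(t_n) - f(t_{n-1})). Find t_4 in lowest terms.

f(0) = -4, f(1) = 4. t_2 = 1 - 4·(1 - 0)/(4 - (-4)) = 1/2.
f(1) = 4, f(1/2) = -1/8. t_3 = (1/2) - (-1/8)·((1/2) - 1)/((-1/8) - 4) = 17/33.
f(1/2) = -1/8, f(17/33) = 92/11979. t_4 = (17/33) - (92/11979)·((17/33) - (1/2))/((92/11979) - (-1/8)) = 6539/12715.

6539/12715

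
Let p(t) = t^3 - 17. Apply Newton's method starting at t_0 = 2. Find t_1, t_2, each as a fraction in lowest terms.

p'(t) = 3t^2.
p(2) = -9, p'(2) = 12, so t_1 = 2 - (-9)/12 = 11/4.
p(11/4) = 243/64, p'(11/4) = 363/16, so t_2 = (11/4) - (243/64)/(363/16) = 625/242.

t_1 = 11/4, t_2 = 625/242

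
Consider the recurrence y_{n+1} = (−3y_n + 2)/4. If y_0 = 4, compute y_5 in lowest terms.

y_1 = (−3·4 + 2)/4 = −5/2.
y_2 = (−3·(−5/2) + 2)/4 = 19/8.
y_3 = (−3·(19/8) + 2)/4 = −41/32.
y_4 = (−3·(−41/32) + 2)/4 = 187/128.
y_5 = (−3·(187/128) + 2)/4 = −305/512.

−305/512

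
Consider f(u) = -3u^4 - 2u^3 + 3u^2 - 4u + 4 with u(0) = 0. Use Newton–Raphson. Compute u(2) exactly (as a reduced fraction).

7/8

f'(u) = -12u^3 - 6u^2 + 6u - 4.
f(0) = 4, f'(0) = -4, so u(1) = 0 - 4/(-4) = 1.
f(1) = -2, f'(1) = -16, so u(2) = 1 - (-2)/(-16) = 7/8.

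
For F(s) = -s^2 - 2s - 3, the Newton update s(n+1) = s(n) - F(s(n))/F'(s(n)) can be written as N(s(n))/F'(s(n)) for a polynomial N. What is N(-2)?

F'(s) = -2s - 2.
N(s) = s·F'(s) - F(s) = s·(-2s - 2) - (-s^2 - 2s - 3) = -s^2 + 3.
N(-2) = -1.

-1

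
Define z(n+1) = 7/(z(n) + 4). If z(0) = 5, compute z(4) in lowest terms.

1645/1241

z(1) = 7/(5 + 4) = 7/9.
z(2) = 7/(7/9 + 4) = 63/43.
z(3) = 7/(63/43 + 4) = 301/235.
z(4) = 7/(301/235 + 4) = 1645/1241.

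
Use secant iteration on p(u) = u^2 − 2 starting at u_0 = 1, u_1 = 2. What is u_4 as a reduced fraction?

58/41

p(1) = −1, p(2) = 2. u_2 = 2 − 2·(2 − 1)/(2 − (−1)) = 4/3.
p(2) = 2, p(4/3) = −2/9. u_3 = (4/3) − (−2/9)·((4/3) − 2)/((−2/9) − 2) = 7/5.
p(4/3) = −2/9, p(7/5) = −1/25. u_4 = (7/5) − (−1/25)·((7/5) − (4/3))/((−1/25) − (−2/9)) = 58/41.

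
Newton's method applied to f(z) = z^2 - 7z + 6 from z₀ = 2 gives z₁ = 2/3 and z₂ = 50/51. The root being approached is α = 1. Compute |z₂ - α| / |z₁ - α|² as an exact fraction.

z₁ - α = 2/3 - 1 = -1/3, so |z₁ - α| = 1/3.
z₂ - α = 50/51 - 1 = -1/51, so |z₂ - α| = 1/51.
|z₁ - α|² = 1/9.
Ratio = (1/51) / (1/9) = 3/17.

3/17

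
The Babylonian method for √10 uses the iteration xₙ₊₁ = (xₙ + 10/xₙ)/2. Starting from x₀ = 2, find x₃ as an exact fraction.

x₁ = (2 + 10/2)/2 = 7/2.
x₂ = (7/2 + 10/(7/2))/2 = 89/28.
x₃ = (89/28 + 10/(89/28))/2 = 15761/4984.

15761/4984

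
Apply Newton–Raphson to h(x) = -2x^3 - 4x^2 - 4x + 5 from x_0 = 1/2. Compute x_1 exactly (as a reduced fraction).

13/19

h'(x) = -6x^2 - 8x - 4.
h(1/2) = 7/4, h'(1/2) = -19/2, so x_1 = (1/2) - (7/4)/(-19/2) = 13/19.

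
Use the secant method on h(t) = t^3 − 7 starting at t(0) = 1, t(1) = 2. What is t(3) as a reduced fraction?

1045/547

h(1) = −6, h(2) = 1. t(2) = 2 − 1·(2 − 1)/(1 − (−6)) = 13/7.
h(2) = 1, h(13/7) = −204/343. t(3) = (13/7) − (−204/343)·((13/7) − 2)/((−204/343) − 1) = 1045/547.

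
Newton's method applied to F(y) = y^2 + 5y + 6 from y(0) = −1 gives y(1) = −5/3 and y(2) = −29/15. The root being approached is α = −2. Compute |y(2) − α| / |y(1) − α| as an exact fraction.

1/5

y(1) − α = −5/3 − (−2) = −5/3 + 2 = 1/3, so |y(1) − α| = 1/3.
y(2) − α = −29/15 − (−2) = −29/15 + 2 = 1/15, so |y(2) − α| = 1/15.
Ratio = (1/15) / (1/3) = 1/5.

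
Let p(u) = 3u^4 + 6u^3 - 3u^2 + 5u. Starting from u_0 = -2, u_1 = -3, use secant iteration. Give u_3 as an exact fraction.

-47902752/18918337

p(-2) = -22, p(-3) = 39. u_2 = (-3) - 39·((-3) - (-2))/(39 - (-22)) = -144/61.
p(-3) = 39, p(-144/61) = -197827344/13845841. u_3 = (-144/61) - (-197827344/13845841)·((-144/61) - (-3))/((-197827344/13845841) - 39) = -47902752/18918337.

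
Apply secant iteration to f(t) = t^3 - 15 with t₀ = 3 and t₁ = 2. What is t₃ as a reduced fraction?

f(3) = 12, f(2) = -7. t₂ = 2 - (-7)·(2 - 3)/((-7) - 12) = 45/19.
f(2) = -7, f(45/19) = -11760/6859. t₃ = (45/19) - (-11760/6859)·((45/19) - 2)/((-11760/6859) - (-7)) = 12885/5179.

12885/5179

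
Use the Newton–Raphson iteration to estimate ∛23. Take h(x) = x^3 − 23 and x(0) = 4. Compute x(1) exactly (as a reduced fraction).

h'(x) = 3x^2.
h(4) = 41, h'(4) = 48, so x(1) = 4 − 41/48 = 151/48.

151/48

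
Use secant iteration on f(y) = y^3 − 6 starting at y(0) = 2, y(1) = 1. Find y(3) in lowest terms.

f(2) = 2, f(1) = −5. y(2) = 1 − (−5)·(1 − 2)/((−5) − 2) = 12/7.
f(1) = −5, f(12/7) = −330/343. y(3) = (12/7) − (−330/343)·((12/7) − 1)/((−330/343) − (−5)) = 522/277.

522/277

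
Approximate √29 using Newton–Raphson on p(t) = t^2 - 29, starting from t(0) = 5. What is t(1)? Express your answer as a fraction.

p'(t) = 2t.
p(5) = -4, p'(5) = 10, so t(1) = 5 - (-4)/10 = 27/5.

27/5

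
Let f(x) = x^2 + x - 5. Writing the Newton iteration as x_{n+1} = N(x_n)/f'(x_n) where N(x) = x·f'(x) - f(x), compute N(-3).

14

f'(x) = 2x + 1.
N(x) = x·f'(x) - f(x) = x·(2x + 1) - (x^2 + x - 5) = x^2 + 5.
N(-3) = 14.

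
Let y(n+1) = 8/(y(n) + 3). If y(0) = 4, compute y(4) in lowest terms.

y(1) = 8/(4 + 3) = 8/7.
y(2) = 8/(8/7 + 3) = 56/29.
y(3) = 8/(56/29 + 3) = 232/143.
y(4) = 8/(232/143 + 3) = 1144/661.

1144/661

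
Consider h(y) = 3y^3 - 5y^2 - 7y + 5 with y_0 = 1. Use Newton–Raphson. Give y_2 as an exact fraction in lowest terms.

h'(y) = 9y^2 - 10y - 7.
h(1) = -4, h'(1) = -8, so y_1 = 1 - (-4)/(-8) = 1/2.
h(1/2) = 5/8, h'(1/2) = -39/4, so y_2 = (1/2) - (5/8)/(-39/4) = 22/39.

22/39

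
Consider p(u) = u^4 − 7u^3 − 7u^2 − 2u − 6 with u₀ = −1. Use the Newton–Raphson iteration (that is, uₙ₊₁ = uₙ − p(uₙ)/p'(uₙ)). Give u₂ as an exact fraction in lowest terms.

p'(u) = 4u^3 − 21u^2 − 14u − 2.
p(−1) = −3, p'(−1) = −13, so u₁ = (−1) − (−3)/(−13) = −16/13.
p(−16/13) = 34362/28561, p'(−16/13) = −52810/2197, so u₂ = (−16/13) − (34362/28561)/(−52810/2197) = −405299/343265.

−405299/343265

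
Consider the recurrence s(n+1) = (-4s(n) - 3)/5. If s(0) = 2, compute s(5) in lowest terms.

-3431/3125

s(1) = (-4·2 - 3)/5 = -11/5.
s(2) = (-4·(-11/5) - 3)/5 = 29/25.
s(3) = (-4·(29/25) - 3)/5 = -191/125.
s(4) = (-4·(-191/125) - 3)/5 = 389/625.
s(5) = (-4·(389/625) - 3)/5 = -3431/3125.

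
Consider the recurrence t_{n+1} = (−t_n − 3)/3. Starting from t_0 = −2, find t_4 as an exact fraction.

−62/81

t_1 = (−(−2) − 3)/3 = −1/3.
t_2 = (−(−1/3) − 3)/3 = −8/9.
t_3 = (−(−8/9) − 3)/3 = −19/27.
t_4 = (−(−19/27) − 3)/3 = −62/81.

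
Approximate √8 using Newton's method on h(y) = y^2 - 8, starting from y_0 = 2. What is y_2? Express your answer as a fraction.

17/6

h'(y) = 2y.
h(2) = -4, h'(2) = 4, so y_1 = 2 - (-4)/4 = 3.
h(3) = 1, h'(3) = 6, so y_2 = 3 - 1/6 = 17/6.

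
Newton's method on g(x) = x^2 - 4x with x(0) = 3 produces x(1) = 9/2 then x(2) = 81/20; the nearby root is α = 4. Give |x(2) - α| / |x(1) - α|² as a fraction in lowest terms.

1/5

x(1) - α = 9/2 - 4 = 1/2, so |x(1) - α| = 1/2.
x(2) - α = 81/20 - 4 = 1/20, so |x(2) - α| = 1/20.
|x(1) - α|² = 1/4.
Ratio = (1/20) / (1/4) = 1/5.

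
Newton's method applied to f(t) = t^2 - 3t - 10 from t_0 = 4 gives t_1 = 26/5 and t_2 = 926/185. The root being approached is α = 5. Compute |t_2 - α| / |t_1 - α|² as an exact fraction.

5/37

t_1 - α = 26/5 - 5 = 1/5, so |t_1 - α| = 1/5.
t_2 - α = 926/185 - 5 = 1/185, so |t_2 - α| = 1/185.
|t_1 - α|² = 1/25.
Ratio = (1/185) / (1/25) = 5/37.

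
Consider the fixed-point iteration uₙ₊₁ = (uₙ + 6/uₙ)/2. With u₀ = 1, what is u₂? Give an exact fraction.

73/28

u₁ = (1 + 6/1)/2 = 7/2.
u₂ = (7/2 + 6/(7/2))/2 = 73/28.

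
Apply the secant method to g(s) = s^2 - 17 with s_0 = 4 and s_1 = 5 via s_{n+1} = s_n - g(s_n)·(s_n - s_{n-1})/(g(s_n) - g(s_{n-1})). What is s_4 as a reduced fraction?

g(4) = -1, g(5) = 8. s_2 = 5 - 8·(5 - 4)/(8 - (-1)) = 37/9.
g(5) = 8, g(37/9) = -8/81. s_3 = (37/9) - (-8/81)·((37/9) - 5)/((-8/81) - 8) = 169/41.
g(37/9) = -8/81, g(169/41) = -16/1681. s_4 = (169/41) - (-16/1681)·((169/41) - (37/9))/((-16/1681) - (-8/81)) = 6263/1519.

6263/1519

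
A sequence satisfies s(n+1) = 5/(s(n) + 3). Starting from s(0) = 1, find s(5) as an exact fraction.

1490/1249

s(1) = 5/(1 + 3) = 5/4.
s(2) = 5/(5/4 + 3) = 20/17.
s(3) = 5/(20/17 + 3) = 85/71.
s(4) = 5/(85/71 + 3) = 355/298.
s(5) = 5/(355/298 + 3) = 1490/1249.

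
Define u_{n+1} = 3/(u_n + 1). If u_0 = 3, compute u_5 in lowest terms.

u_1 = 3/(3 + 1) = 3/4.
u_2 = 3/(3/4 + 1) = 12/7.
u_3 = 3/(12/7 + 1) = 21/19.
u_4 = 3/(21/19 + 1) = 57/40.
u_5 = 3/(57/40 + 1) = 120/97.

120/97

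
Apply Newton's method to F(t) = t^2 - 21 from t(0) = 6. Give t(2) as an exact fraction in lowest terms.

F'(t) = 2t.
F(6) = 15, F'(6) = 12, so t(1) = 6 - 15/12 = 19/4.
F(19/4) = 25/16, F'(19/4) = 19/2, so t(2) = (19/4) - (25/16)/(19/2) = 697/152.

697/152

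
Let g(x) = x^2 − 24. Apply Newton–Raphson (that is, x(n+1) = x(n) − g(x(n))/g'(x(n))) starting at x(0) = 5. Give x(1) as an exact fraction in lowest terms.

49/10

g'(x) = 2x.
g(5) = 1, g'(5) = 10, so x(1) = 5 − 1/10 = 49/10.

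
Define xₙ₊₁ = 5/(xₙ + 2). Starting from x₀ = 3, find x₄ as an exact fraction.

x₁ = 5/(3 + 2) = 1.
x₂ = 5/(1 + 2) = 5/3.
x₃ = 5/(5/3 + 2) = 15/11.
x₄ = 5/(15/11 + 2) = 55/37.

55/37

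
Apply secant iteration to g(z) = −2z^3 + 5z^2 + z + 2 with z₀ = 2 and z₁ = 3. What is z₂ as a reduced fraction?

g(2) = 8, g(3) = −4. z₂ = 3 − (−4)·(3 − 2)/((−4) − 8) = 8/3.

8/3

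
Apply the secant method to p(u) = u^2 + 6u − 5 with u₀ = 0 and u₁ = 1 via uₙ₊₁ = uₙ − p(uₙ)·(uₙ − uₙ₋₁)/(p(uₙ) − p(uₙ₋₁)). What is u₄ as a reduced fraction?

1045/1409

p(0) = −5, p(1) = 2. u₂ = 1 − 2·(1 − 0)/(2 − (−5)) = 5/7.
p(1) = 2, p(5/7) = −10/49. u₃ = (5/7) − (−10/49)·((5/7) − 1)/((−10/49) − 2) = 20/27.
p(5/7) = −10/49, p(20/27) = −5/729. u₄ = (20/27) − (−5/729)·((20/27) − (5/7))/((−5/729) − (−10/49)) = 1045/1409.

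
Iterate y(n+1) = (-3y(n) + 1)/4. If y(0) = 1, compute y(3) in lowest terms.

y(1) = (-3·1 + 1)/4 = -1/2.
y(2) = (-3·(-1/2) + 1)/4 = 5/8.
y(3) = (-3·(5/8) + 1)/4 = -7/32.

-7/32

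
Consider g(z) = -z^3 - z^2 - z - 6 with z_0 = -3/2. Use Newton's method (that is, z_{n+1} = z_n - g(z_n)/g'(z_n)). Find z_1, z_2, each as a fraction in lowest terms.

g'(z) = -3z^2 - 2z - 1.
g(-3/2) = -27/8, g'(-3/2) = -19/4, so z_1 = (-3/2) - (-27/8)/(-19/4) = -42/19.
g(-42/19) = 14580/6859, g'(-42/19) = -4057/361, so z_2 = (-42/19) - (14580/6859)/(-4057/361) = -155814/77083.

z_1 = -42/19, z_2 = -155814/77083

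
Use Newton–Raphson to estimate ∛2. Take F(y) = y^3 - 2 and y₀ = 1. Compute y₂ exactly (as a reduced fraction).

F'(y) = 3y^2.
F(1) = -1, F'(1) = 3, so y₁ = 1 - (-1)/3 = 4/3.
F(4/3) = 10/27, F'(4/3) = 16/3, so y₂ = (4/3) - (10/27)/(16/3) = 91/72.

91/72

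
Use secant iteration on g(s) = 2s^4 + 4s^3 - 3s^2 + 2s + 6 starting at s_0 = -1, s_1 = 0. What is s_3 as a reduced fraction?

-1029/1072

g(-1) = -1, g(0) = 6. s_2 = 0 - 6·(0 - (-1))/(6 - (-1)) = -6/7.
g(0) = 6, g(-6/7) = 1542/2401. s_3 = (-6/7) - (1542/2401)·((-6/7) - 0)/((1542/2401) - 6) = -1029/1072.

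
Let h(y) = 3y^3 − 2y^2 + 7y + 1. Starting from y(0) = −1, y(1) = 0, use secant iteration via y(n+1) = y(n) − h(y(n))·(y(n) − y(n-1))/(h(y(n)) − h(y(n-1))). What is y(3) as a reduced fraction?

−16/115

h(−1) = −11, h(0) = 1. y(2) = 0 − 1·(0 − (−1))/(1 − (−11)) = −1/12.
h(0) = 1, h(−1/12) = 77/192. y(3) = (−1/12) − (77/192)·((−1/12) − 0)/((77/192) − 1) = −16/115.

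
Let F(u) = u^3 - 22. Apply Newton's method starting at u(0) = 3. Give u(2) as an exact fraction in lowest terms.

F'(u) = 3u^2.
F(3) = 5, F'(3) = 27, so u(1) = 3 - 5/27 = 76/27.
F(76/27) = 5950/19683, F'(76/27) = 5776/243, so u(2) = (76/27) - (5950/19683)/(5776/243) = 655489/233928.

655489/233928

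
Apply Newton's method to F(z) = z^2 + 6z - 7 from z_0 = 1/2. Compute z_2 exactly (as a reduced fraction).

6329/6328

F'(z) = 2z + 6.
F(1/2) = -15/4, F'(1/2) = 7, so z_1 = (1/2) - (-15/4)/7 = 29/28.
F(29/28) = 225/784, F'(29/28) = 113/14, so z_2 = (29/28) - (225/784)/(113/14) = 6329/6328.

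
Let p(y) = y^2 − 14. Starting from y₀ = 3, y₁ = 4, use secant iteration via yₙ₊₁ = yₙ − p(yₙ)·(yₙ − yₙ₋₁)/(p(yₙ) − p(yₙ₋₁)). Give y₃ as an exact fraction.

p(3) = −5, p(4) = 2. y₂ = 4 − 2·(4 − 3)/(2 − (−5)) = 26/7.
p(4) = 2, p(26/7) = −10/49. y₃ = (26/7) − (−10/49)·((26/7) − 4)/((−10/49) − 2) = 101/27.

101/27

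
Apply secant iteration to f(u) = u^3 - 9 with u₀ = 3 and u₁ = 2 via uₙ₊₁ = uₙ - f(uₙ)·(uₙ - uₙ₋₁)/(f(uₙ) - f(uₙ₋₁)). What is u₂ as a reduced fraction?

39/19

f(3) = 18, f(2) = -1. u₂ = 2 - (-1)·(2 - 3)/((-1) - 18) = 39/19.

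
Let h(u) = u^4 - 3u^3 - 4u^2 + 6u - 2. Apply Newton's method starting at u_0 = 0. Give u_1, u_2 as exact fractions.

h'(u) = 4u^3 - 9u^2 - 8u + 6.
h(0) = -2, h'(0) = 6, so u_1 = 0 - (-2)/6 = 1/3.
h(1/3) = -44/81, h'(1/3) = 67/27, so u_2 = (1/3) - (-44/81)/(67/27) = 37/67.

u_1 = 1/3, u_2 = 37/67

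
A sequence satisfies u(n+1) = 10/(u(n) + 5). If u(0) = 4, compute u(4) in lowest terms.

u(1) = 10/(4 + 5) = 10/9.
u(2) = 10/(10/9 + 5) = 18/11.
u(3) = 10/(18/11 + 5) = 110/73.
u(4) = 10/(110/73 + 5) = 146/95.

146/95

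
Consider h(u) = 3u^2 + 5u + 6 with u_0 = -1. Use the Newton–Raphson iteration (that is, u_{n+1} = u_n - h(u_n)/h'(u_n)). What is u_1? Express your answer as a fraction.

h'(u) = 6u + 5.
h(-1) = 4, h'(-1) = -1, so u_1 = (-1) - 4/(-1) = 3.

3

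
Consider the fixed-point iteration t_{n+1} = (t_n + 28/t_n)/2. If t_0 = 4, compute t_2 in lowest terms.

233/44

t_1 = (4 + 28/4)/2 = 11/2.
t_2 = (11/2 + 28/(11/2))/2 = 233/44.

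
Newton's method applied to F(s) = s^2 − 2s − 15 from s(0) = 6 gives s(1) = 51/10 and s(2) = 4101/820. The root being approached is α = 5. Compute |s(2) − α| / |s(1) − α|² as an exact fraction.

5/41

s(1) − α = 51/10 − 5 = 1/10, so |s(1) − α| = 1/10.
s(2) − α = 4101/820 − 5 = 1/820, so |s(2) − α| = 1/820.
|s(1) − α|² = 1/100.
Ratio = (1/820) / (1/100) = 5/41.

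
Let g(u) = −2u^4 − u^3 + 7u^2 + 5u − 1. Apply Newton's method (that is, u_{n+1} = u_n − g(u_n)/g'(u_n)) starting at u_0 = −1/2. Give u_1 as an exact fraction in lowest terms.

g'(u) = −8u^3 − 3u^2 + 14u + 5.
g(−1/2) = −7/4, g'(−1/2) = −7/4, so u_1 = (−1/2) − (−7/4)/(−7/4) = −3/2.

−3/2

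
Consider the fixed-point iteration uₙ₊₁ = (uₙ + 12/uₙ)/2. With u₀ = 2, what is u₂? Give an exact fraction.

u₁ = (2 + 12/2)/2 = 4.
u₂ = (4 + 12/4)/2 = 7/2.

7/2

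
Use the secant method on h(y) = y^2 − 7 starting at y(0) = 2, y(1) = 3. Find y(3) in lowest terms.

37/14

h(2) = −3, h(3) = 2. y(2) = 3 − 2·(3 − 2)/(2 − (−3)) = 13/5.
h(3) = 2, h(13/5) = −6/25. y(3) = (13/5) − (−6/25)·((13/5) − 3)/((−6/25) − 2) = 37/14.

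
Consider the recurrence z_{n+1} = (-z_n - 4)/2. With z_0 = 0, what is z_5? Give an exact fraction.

-11/8

z_1 = (-0 - 4)/2 = -2.
z_2 = (-(-2) - 4)/2 = -1.
z_3 = (-(-1) - 4)/2 = -3/2.
z_4 = (-(-3/2) - 4)/2 = -5/4.
z_5 = (-(-5/4) - 4)/2 = -11/8.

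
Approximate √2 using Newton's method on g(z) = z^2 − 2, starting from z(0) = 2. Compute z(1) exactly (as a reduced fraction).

g'(z) = 2z.
g(2) = 2, g'(2) = 4, so z(1) = 2 − 2/4 = 3/2.

3/2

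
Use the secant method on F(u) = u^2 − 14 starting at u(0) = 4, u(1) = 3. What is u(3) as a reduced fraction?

F(4) = 2, F(3) = −5. u(2) = 3 − (−5)·(3 − 4)/((−5) − 2) = 26/7.
F(3) = −5, F(26/7) = −10/49. u(3) = (26/7) − (−10/49)·((26/7) − 3)/((−10/49) − (−5)) = 176/47.

176/47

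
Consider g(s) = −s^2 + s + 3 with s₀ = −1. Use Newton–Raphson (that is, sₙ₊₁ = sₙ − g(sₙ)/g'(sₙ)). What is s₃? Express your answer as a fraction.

−5116/3927

g'(s) = −2s + 1.
g(−1) = 1, g'(−1) = 3, so s₁ = (−1) − 1/3 = −4/3.
g(−4/3) = −1/9, g'(−4/3) = 11/3, so s₂ = (−4/3) − (−1/9)/(11/3) = −43/33.
g(−43/33) = −1/1089, g'(−43/33) = 119/33, so s₃ = (−43/33) − (−1/1089)/(119/33) = −5116/3927.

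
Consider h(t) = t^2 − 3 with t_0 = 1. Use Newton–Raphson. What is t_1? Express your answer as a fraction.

h'(t) = 2t.
h(1) = −2, h'(1) = 2, so t_1 = 1 − (−2)/2 = 2.

2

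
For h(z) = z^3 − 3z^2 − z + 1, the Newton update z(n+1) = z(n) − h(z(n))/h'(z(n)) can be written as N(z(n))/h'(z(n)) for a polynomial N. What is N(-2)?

−29

h'(z) = 3z^2 − 6z − 1.
N(z) = z·h'(z) − h(z) = z·(3z^2 − 6z − 1) − (z^3 − 3z^2 − z + 1) = 2z^3 − 3z^2 − 1.
N(-2) = −29.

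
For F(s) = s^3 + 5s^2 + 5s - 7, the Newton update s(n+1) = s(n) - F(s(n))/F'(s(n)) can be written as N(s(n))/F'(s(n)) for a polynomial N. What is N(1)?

14

F'(s) = 3s^2 + 10s + 5.
N(s) = s·F'(s) - F(s) = s·(3s^2 + 10s + 5) - (s^3 + 5s^2 + 5s - 7) = 2s^3 + 5s^2 + 7.
N(1) = 14.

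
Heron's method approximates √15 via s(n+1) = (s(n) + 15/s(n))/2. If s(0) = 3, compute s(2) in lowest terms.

31/8

s(1) = (3 + 15/3)/2 = 4.
s(2) = (4 + 15/4)/2 = 31/8.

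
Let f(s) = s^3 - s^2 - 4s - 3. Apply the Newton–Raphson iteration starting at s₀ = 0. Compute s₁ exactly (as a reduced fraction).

f'(s) = 3s^2 - 2s - 4.
f(0) = -3, f'(0) = -4, so s₁ = 0 - (-3)/(-4) = -3/4.

-3/4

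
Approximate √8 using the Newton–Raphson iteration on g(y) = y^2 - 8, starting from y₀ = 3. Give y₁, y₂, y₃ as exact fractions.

g'(y) = 2y.
g(3) = 1, g'(3) = 6, so y₁ = 3 - 1/6 = 17/6.
g(17/6) = 1/36, g'(17/6) = 17/3, so y₂ = (17/6) - (1/36)/(17/3) = 577/204.
g(577/204) = 1/41616, g'(577/204) = 577/102, so y₃ = (577/204) - (1/41616)/(577/102) = 665857/235416.

y₁ = 17/6, y₂ = 577/204, y₃ = 665857/235416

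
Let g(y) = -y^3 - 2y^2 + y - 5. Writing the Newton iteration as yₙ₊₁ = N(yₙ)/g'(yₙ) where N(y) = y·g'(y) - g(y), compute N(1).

1

g'(y) = -3y^2 - 4y + 1.
N(y) = y·g'(y) - g(y) = y·(-3y^2 - 4y + 1) - (-y^3 - 2y^2 + y - 5) = -2y^3 - 2y^2 + 5.
N(1) = 1.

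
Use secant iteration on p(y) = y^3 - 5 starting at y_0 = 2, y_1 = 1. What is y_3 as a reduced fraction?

443/247

p(2) = 3, p(1) = -4. y_2 = 1 - (-4)·(1 - 2)/((-4) - 3) = 11/7.
p(1) = -4, p(11/7) = -384/343. y_3 = (11/7) - (-384/343)·((11/7) - 1)/((-384/343) - (-4)) = 443/247.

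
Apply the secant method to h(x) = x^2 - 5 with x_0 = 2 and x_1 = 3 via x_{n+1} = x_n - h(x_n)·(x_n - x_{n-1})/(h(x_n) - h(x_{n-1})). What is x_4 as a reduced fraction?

161/72

h(2) = -1, h(3) = 4. x_2 = 3 - 4·(3 - 2)/(4 - (-1)) = 11/5.
h(3) = 4, h(11/5) = -4/25. x_3 = (11/5) - (-4/25)·((11/5) - 3)/((-4/25) - 4) = 29/13.
h(11/5) = -4/25, h(29/13) = -4/169. x_4 = (29/13) - (-4/169)·((29/13) - (11/5))/((-4/169) - (-4/25)) = 161/72.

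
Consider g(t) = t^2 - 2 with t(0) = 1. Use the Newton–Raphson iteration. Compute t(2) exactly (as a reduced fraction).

17/12

g'(t) = 2t.
g(1) = -1, g'(1) = 2, so t(1) = 1 - (-1)/2 = 3/2.
g(3/2) = 1/4, g'(3/2) = 3, so t(2) = (3/2) - (1/4)/3 = 17/12.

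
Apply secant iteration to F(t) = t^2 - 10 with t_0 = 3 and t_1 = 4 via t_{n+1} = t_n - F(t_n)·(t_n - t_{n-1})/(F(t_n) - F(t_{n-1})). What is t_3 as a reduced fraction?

79/25

F(3) = -1, F(4) = 6. t_2 = 4 - 6·(4 - 3)/(6 - (-1)) = 22/7.
F(4) = 6, F(22/7) = -6/49. t_3 = (22/7) - (-6/49)·((22/7) - 4)/((-6/49) - 6) = 79/25.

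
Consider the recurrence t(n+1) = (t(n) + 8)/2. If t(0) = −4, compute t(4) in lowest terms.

t(1) = ((−4) + 8)/2 = 2.
t(2) = (2 + 8)/2 = 5.
t(3) = (5 + 8)/2 = 13/2.
t(4) = ((13/2) + 8)/2 = 29/4.

29/4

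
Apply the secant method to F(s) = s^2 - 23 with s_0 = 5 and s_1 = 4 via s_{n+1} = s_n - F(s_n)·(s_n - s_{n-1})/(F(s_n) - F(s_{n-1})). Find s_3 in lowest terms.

F(5) = 2, F(4) = -7. s_2 = 4 - (-7)·(4 - 5)/((-7) - 2) = 43/9.
F(4) = -7, F(43/9) = -14/81. s_3 = (43/9) - (-14/81)·((43/9) - 4)/((-14/81) - (-7)) = 379/79.

379/79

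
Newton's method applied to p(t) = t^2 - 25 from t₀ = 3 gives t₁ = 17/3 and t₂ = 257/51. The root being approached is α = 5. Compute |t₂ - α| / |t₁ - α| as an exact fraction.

1/17

t₁ - α = 17/3 - 5 = 2/3, so |t₁ - α| = 2/3.
t₂ - α = 257/51 - 5 = 2/51, so |t₂ - α| = 2/51.
Ratio = (2/51) / (2/3) = 1/17.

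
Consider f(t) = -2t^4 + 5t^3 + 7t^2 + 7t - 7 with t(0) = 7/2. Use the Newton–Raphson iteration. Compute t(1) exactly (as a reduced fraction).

433/118

f'(t) = -8t^3 + 15t^2 + 14t + 7.
f(7/2) = 35/2, f'(7/2) = -413/4, so t(1) = (7/2) - (35/2)/(-413/4) = 433/118.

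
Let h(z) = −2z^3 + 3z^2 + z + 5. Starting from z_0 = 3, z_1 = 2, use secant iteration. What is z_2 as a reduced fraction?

h(3) = −19, h(2) = 3. z_2 = 2 − 3·(2 − 3)/(3 − (−19)) = 47/22.

47/22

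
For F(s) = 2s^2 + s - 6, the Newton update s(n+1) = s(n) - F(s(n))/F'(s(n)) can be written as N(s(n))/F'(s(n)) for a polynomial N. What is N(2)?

F'(s) = 4s + 1.
N(s) = s·F'(s) - F(s) = s·(4s + 1) - (2s^2 + s - 6) = 2s^2 + 6.
N(2) = 14.

14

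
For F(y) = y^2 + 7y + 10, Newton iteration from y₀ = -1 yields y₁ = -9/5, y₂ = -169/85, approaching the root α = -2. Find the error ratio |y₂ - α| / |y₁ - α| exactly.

y₁ - α = -9/5 - (-2) = -9/5 + 2 = 1/5, so |y₁ - α| = 1/5.
y₂ - α = -169/85 - (-2) = -169/85 + 2 = 1/85, so |y₂ - α| = 1/85.
Ratio = (1/85) / (1/5) = 1/17.

1/17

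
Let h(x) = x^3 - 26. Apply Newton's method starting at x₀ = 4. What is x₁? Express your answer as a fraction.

77/24

h'(x) = 3x^2.
h(4) = 38, h'(4) = 48, so x₁ = 4 - 38/48 = 77/24.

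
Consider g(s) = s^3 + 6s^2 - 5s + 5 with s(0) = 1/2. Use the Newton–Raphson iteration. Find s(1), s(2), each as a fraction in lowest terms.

s(1) = -13/7, s(2) = -989/5810

g'(s) = 3s^2 + 12s - 5.
g(1/2) = 33/8, g'(1/2) = 7/4, so s(1) = (1/2) - (33/8)/(7/4) = -13/7.
g(-13/7) = 9801/343, g'(-13/7) = -830/49, so s(2) = (-13/7) - (9801/343)/(-830/49) = -989/5810.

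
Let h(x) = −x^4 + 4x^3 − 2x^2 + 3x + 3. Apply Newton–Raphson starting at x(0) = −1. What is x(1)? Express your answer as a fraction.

h'(x) = −4x^3 + 12x^2 − 4x + 3.
h(−1) = −7, h'(−1) = 23, so x(1) = (−1) − (−7)/23 = −16/23.

−16/23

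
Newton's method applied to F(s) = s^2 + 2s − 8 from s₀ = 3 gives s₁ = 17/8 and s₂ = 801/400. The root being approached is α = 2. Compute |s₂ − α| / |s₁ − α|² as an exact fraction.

4/25

s₁ − α = 17/8 − 2 = 1/8, so |s₁ − α| = 1/8.
s₂ − α = 801/400 − 2 = 1/400, so |s₂ − α| = 1/400.
|s₁ − α|² = 1/64.
Ratio = (1/400) / (1/64) = 4/25.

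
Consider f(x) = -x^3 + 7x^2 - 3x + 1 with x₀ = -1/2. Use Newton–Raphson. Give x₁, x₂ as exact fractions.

x₁ = -4/43, x₂ = 74563/344129

f'(x) = -3x^2 + 14x - 3.
f(-1/2) = 35/8, f'(-1/2) = -43/4, so x₁ = (-1/2) - (35/8)/(-43/4) = -4/43.
f(-4/43) = 106575/79507, f'(-4/43) = -8003/1849, so x₂ = (-4/43) - (106575/79507)/(-8003/1849) = 74563/344129.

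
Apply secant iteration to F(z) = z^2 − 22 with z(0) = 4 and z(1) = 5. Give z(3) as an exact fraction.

136/29

F(4) = −6, F(5) = 3. z(2) = 5 − 3·(5 − 4)/(3 − (−6)) = 14/3.
F(5) = 3, F(14/3) = −2/9. z(3) = (14/3) − (−2/9)·((14/3) − 5)/((−2/9) − 3) = 136/29.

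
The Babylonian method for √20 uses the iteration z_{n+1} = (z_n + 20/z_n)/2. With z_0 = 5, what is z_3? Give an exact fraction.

51841/11592

z_1 = (5 + 20/5)/2 = 9/2.
z_2 = (9/2 + 20/(9/2))/2 = 161/36.
z_3 = (161/36 + 20/(161/36))/2 = 51841/11592.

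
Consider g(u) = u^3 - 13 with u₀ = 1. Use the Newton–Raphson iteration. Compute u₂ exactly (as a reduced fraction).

g'(u) = 3u^2.
g(1) = -12, g'(1) = 3, so u₁ = 1 - (-12)/3 = 5.
g(5) = 112, g'(5) = 75, so u₂ = 5 - 112/75 = 263/75.

263/75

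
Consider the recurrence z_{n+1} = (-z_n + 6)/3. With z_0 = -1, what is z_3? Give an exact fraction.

z_1 = (-(-1) + 6)/3 = 7/3.
z_2 = (-(7/3) + 6)/3 = 11/9.
z_3 = (-(11/9) + 6)/3 = 43/27.

43/27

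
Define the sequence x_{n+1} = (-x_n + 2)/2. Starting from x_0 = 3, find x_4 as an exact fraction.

x_1 = (-3 + 2)/2 = -1/2.
x_2 = (-(-1/2) + 2)/2 = 5/4.
x_3 = (-(5/4) + 2)/2 = 3/8.
x_4 = (-(3/8) + 2)/2 = 13/16.

13/16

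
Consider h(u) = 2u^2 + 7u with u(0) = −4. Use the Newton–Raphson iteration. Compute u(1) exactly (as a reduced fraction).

−32/9

h'(u) = 4u + 7.
h(−4) = 4, h'(−4) = −9, so u(1) = (−4) − 4/(−9) = −32/9.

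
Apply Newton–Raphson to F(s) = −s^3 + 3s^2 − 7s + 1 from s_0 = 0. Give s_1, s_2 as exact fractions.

s_1 = 1/7, s_2 = 81/532

F'(s) = −3s^2 + 6s − 7.
F(0) = 1, F'(0) = −7, so s_1 = 0 − 1/(−7) = 1/7.
F(1/7) = 20/343, F'(1/7) = −304/49, so s_2 = (1/7) − (20/343)/(−304/49) = 81/532.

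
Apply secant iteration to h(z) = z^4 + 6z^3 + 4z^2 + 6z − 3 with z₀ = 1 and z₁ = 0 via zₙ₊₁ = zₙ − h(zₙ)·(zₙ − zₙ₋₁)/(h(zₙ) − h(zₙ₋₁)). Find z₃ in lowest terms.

4913/11297

h(1) = 14, h(0) = −3. z₂ = 0 − (−3)·(0 − 1)/((−3) − 14) = 3/17.
h(0) = −3, h(3/17) = −148890/83521. z₃ = (3/17) − (−148890/83521)·((3/17) − 0)/((−148890/83521) − (−3)) = 4913/11297.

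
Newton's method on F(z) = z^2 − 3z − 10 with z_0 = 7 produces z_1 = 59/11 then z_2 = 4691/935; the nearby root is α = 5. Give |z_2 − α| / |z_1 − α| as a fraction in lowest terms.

4/85

z_1 − α = 59/11 − 5 = 4/11, so |z_1 − α| = 4/11.
z_2 − α = 4691/935 − 5 = 16/935, so |z_2 − α| = 16/935.
Ratio = (16/935) / (4/11) = 4/85.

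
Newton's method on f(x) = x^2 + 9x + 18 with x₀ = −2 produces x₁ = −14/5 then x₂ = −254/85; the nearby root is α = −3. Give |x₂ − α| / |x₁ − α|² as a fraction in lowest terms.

x₁ − α = −14/5 − (−3) = −14/5 + 3 = 1/5, so |x₁ − α| = 1/5.
x₂ − α = −254/85 − (−3) = −254/85 + 3 = 1/85, so |x₂ − α| = 1/85.
|x₁ − α|² = 1/25.
Ratio = (1/85) / (1/25) = 5/17.

5/17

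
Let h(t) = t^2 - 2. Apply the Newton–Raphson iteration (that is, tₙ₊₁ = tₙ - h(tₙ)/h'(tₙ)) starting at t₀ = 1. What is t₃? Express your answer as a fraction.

577/408

h'(t) = 2t.
h(1) = -1, h'(1) = 2, so t₁ = 1 - (-1)/2 = 3/2.
h(3/2) = 1/4, h'(3/2) = 3, so t₂ = (3/2) - (1/4)/3 = 17/12.
h(17/12) = 1/144, h'(17/12) = 17/6, so t₃ = (17/12) - (1/144)/(17/6) = 577/408.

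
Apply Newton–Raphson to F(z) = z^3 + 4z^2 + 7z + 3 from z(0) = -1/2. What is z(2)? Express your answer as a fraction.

F'(z) = 3z^2 + 8z + 7.
F(-1/2) = 3/8, F'(-1/2) = 15/4, so z(1) = (-1/2) - (3/8)/(15/4) = -3/5.
F(-3/5) = 3/125, F'(-3/5) = 82/25, so z(2) = (-3/5) - (3/125)/(82/25) = -249/410.

-249/410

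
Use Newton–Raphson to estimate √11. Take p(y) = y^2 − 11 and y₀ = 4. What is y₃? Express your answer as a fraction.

4106353/1238112

p'(y) = 2y.
p(4) = 5, p'(4) = 8, so y₁ = 4 − 5/8 = 27/8.
p(27/8) = 25/64, p'(27/8) = 27/4, so y₂ = (27/8) − (25/64)/(27/4) = 1433/432.
p(1433/432) = 625/186624, p'(1433/432) = 1433/216, so y₃ = (1433/432) − (625/186624)/(1433/216) = 4106353/1238112.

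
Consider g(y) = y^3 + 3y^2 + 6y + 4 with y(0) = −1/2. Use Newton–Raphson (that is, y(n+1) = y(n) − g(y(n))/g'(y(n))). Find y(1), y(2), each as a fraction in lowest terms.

g'(y) = 3y^2 + 6y + 6.
g(−1/2) = 13/8, g'(−1/2) = 15/4, so y(1) = (−1/2) − (13/8)/(15/4) = −14/15.
g(−14/15) = 676/3375, g'(−14/15) = 226/75, so y(2) = (−14/15) − (676/3375)/(226/75) = −5084/5085.

y(1) = −14/15, y(2) = −5084/5085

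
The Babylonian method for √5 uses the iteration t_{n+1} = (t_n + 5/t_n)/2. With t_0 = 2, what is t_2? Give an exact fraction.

161/72

t_1 = (2 + 5/2)/2 = 9/4.
t_2 = (9/4 + 5/(9/4))/2 = 161/72.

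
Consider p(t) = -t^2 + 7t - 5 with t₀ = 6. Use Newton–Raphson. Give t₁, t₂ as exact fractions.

p'(t) = -2t + 7.
p(6) = 1, p'(6) = -5, so t₁ = 6 - 1/(-5) = 31/5.
p(31/5) = -1/25, p'(31/5) = -27/5, so t₂ = (31/5) - (-1/25)/(-27/5) = 836/135.

t₁ = 31/5, t₂ = 836/135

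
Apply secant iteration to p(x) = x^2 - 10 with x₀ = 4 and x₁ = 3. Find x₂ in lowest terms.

22/7

p(4) = 6, p(3) = -1. x₂ = 3 - (-1)·(3 - 4)/((-1) - 6) = 22/7.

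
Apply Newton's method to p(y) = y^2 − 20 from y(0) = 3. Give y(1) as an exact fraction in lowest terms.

p'(y) = 2y.
p(3) = −11, p'(3) = 6, so y(1) = 3 − (−11)/6 = 29/6.

29/6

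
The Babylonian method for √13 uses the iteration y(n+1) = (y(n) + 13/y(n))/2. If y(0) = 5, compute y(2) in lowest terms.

343/95

y(1) = (5 + 13/5)/2 = 19/5.
y(2) = (19/5 + 13/(19/5))/2 = 343/95.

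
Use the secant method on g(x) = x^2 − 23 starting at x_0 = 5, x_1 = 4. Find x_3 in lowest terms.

379/79

g(5) = 2, g(4) = −7. x_2 = 4 − (−7)·(4 − 5)/((−7) − 2) = 43/9.
g(4) = −7, g(43/9) = −14/81. x_3 = (43/9) − (−14/81)·((43/9) − 4)/((−14/81) − (−7)) = 379/79.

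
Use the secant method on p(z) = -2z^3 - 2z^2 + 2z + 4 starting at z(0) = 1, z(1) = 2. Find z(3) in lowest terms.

p(1) = 2, p(2) = -16. z(2) = 2 - (-16)·(2 - 1)/((-16) - 2) = 10/9.
p(2) = -16, p(10/9) = 736/729. z(3) = (10/9) - (736/729)·((10/9) - 2)/((736/729) - (-16)) = 902/775.

902/775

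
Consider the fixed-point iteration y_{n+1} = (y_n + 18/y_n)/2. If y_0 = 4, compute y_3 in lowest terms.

y_1 = (4 + 18/4)/2 = 17/4.
y_2 = (17/4 + 18/(17/4))/2 = 577/136.
y_3 = (577/136 + 18/(577/136))/2 = 665857/156944.

665857/156944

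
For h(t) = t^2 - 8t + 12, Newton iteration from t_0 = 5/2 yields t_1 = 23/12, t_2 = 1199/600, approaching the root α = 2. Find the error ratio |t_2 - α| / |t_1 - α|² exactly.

6/25

t_1 - α = 23/12 - 2 = -1/12, so |t_1 - α| = 1/12.
t_2 - α = 1199/600 - 2 = -1/600, so |t_2 - α| = 1/600.
|t_1 - α|² = 1/144.
Ratio = (1/600) / (1/144) = 6/25.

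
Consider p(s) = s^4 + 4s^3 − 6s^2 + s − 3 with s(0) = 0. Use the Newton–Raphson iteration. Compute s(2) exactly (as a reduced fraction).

408/181

p'(s) = 4s^3 + 12s^2 − 12s + 1.
p(0) = −3, p'(0) = 1, so s(1) = 0 − (−3)/1 = 3.
p(3) = 135, p'(3) = 181, so s(2) = 3 − 135/181 = 408/181.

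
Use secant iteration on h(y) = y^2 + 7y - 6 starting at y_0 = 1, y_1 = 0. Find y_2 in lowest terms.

3/4

h(1) = 2, h(0) = -6. y_2 = 0 - (-6)·(0 - 1)/((-6) - 2) = 3/4.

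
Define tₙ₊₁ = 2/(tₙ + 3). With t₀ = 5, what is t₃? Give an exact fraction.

26/47

t₁ = 2/(5 + 3) = 1/4.
t₂ = 2/(1/4 + 3) = 8/13.
t₃ = 2/(8/13 + 3) = 26/47.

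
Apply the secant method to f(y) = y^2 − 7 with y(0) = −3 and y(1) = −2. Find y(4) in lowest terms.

f(−3) = 2, f(−2) = −3. y(2) = (−2) − (−3)·((−2) − (−3))/((−3) − 2) = −13/5.
f(−2) = −3, f(−13/5) = −6/25. y(3) = (−13/5) − (−6/25)·((−13/5) − (−2))/((−6/25) − (−3)) = −61/23.
f(−13/5) = −6/25, f(−61/23) = 18/529. y(4) = (−61/23) − (18/529)·((−61/23) − (−13/5))/((18/529) − (−6/25)) = −799/302.

−799/302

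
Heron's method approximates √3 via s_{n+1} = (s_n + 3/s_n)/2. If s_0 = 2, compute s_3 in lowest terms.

18817/10864

s_1 = (2 + 3/2)/2 = 7/4.
s_2 = (7/4 + 3/(7/4))/2 = 97/56.
s_3 = (97/56 + 3/(97/56))/2 = 18817/10864.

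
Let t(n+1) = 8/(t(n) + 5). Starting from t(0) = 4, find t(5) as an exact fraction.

t(1) = 8/(4 + 5) = 8/9.
t(2) = 8/(8/9 + 5) = 72/53.
t(3) = 8/(72/53 + 5) = 424/337.
t(4) = 8/(424/337 + 5) = 2696/2109.
t(5) = 8/(2696/2109 + 5) = 16872/13241.

16872/13241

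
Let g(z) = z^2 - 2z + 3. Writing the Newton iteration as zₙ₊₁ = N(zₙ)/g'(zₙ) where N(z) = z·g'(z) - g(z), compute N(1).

-2

g'(z) = 2z - 2.
N(z) = z·g'(z) - g(z) = z·(2z - 2) - (z^2 - 2z + 3) = z^2 - 3.
N(1) = -2.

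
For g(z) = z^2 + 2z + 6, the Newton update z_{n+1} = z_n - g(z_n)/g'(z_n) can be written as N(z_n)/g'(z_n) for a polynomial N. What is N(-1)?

g'(z) = 2z + 2.
N(z) = z·g'(z) - g(z) = z·(2z + 2) - (z^2 + 2z + 6) = z^2 - 6.
N(-1) = -5.

-5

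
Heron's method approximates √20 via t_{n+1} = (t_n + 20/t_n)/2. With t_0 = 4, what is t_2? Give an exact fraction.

161/36

t_1 = (4 + 20/4)/2 = 9/2.
t_2 = (9/2 + 20/(9/2))/2 = 161/36.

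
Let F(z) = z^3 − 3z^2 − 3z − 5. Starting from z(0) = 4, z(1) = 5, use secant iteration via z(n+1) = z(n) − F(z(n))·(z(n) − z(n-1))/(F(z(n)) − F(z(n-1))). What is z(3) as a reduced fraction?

F(4) = −1, F(5) = 30. z(2) = 5 − 30·(5 − 4)/(30 − (−1)) = 125/31.
F(5) = 30, F(125/31) = −9330/29791. z(3) = (125/31) − (−9330/29791)·((125/31) − 5)/((−9330/29791) − 30) = 20280/5017.

20280/5017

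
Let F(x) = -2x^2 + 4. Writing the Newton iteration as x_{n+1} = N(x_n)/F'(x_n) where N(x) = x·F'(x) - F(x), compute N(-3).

-22

F'(x) = -4x.
N(x) = x·F'(x) - F(x) = x·(-4x) - (-2x^2 + 4) = -2x^2 - 4.
N(-3) = -22.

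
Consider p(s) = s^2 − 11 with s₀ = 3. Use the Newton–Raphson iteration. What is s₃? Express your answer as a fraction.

79201/23880

p'(s) = 2s.
p(3) = −2, p'(3) = 6, so s₁ = 3 − (−2)/6 = 10/3.
p(10/3) = 1/9, p'(10/3) = 20/3, so s₂ = (10/3) − (1/9)/(20/3) = 199/60.
p(199/60) = 1/3600, p'(199/60) = 199/30, so s₃ = (199/60) − (1/3600)/(199/30) = 79201/23880.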